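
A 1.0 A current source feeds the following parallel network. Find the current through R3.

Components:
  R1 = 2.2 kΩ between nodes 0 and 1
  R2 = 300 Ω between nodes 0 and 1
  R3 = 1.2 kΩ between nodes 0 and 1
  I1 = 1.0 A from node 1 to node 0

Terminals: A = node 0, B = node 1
All resistors sit directly between nodes 0 and 1, so they are in parallel and share one voltage V; the full source current 1 A splits among them.
1/R_par = 1/2200 + 1/300 + 1/1200 = 0.004621 S  =>  R_par = 216.4 Ω
V = I × R_par = 1 × 216.4 = 216.4 V
I_R3 = V/R3 = 216.4/1200 = 0.1803 A

Final answer: 0.1803 A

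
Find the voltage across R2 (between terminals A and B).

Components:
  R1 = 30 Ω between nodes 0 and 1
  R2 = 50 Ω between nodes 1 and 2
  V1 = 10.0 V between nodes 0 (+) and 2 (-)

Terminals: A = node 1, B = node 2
R1 and R2 are in series across V1 (node 0 → node 1 → node 2), and the output A–B is taken across R2, so this is a voltage divider.
Series current: I = V1/(R1 + R2) = 10/(30 + 50) = 10/80 = 0.125 A
V_R2 = I × R2 = V1 × R2/(R1 + R2) = 10 × 50/80 = 6.25 V

Final answer: 6.25 V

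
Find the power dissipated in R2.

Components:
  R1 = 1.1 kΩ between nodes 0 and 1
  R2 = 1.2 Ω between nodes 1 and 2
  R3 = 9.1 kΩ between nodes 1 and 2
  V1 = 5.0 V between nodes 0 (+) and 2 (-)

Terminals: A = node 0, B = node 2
Nodal analysis, taking node 2 as the 0 V reference.
Source V1 fixes V_0 = 5 V.
KCL at each unknown node (sum of currents leaving = 0; resistances in Ω):
  Node 1: (V_1 - 5)/1100 + (V_1 - 0)/1.2 + (V_1 - 0)/9100 = 0
Collecting terms: 0.8344 × V_1 = 0.004545  =>  V_1 = 0.005448 V
I_R2 = (V_1 - V_2)/R2 = (0.005448 - 0)/1.2 = 0.00454 A
P_R2 = I_R2² × R2 = (0.00454)² × 1.2 = 0.00002473 W

Final answer: 2.473e-05 W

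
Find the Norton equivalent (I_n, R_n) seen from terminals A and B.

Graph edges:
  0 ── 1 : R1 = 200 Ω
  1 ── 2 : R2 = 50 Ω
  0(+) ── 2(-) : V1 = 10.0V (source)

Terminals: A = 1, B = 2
Find the Thévenin equivalent first; then I_n = V_th/R_th and R_n = R_th.
Step 1 — V_th is the open-circuit voltage V_A - V_B (nothing connected across the terminals).
Nodal analysis, taking node 2 as the 0 V reference.
Source V1 fixes V_0 = 10 V.
KCL at each unknown node (sum of currents leaving = 0; resistances in Ω):
  Node 1: (V_1 - 10)/200 + (V_1 - 0)/50 = 0
Collecting terms: 0.025 × V_1 = 0.05  =>  V_1 = 2 V
V_th = V_1 - V_2 = 2 - 0 = 2 V
Step 2 — R_th: zero the source — replace V1 by a short circuit (node 2 merges into node 0) — and find the resistance seen between A (node 1) and B (node 0).
Reduce the network between node 1 (A) and node 0 (B) by series/parallel combination:
  Rp1 = R1 ‖ R2 (parallel, both between nodes 0 and 1) = 1/(1/200 + 1/50) = 40 Ω
R_th = 40 Ω
I_n = V_th/R_th = 2/40 = 0.05 A, and R_n = R_th = 40 Ω

Final answer: I_n = 0.05 A, R_n = 40 Ω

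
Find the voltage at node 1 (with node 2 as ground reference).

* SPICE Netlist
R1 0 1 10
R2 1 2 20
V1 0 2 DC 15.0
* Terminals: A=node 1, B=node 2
Nodal analysis, taking node 2 as the 0 V reference.
Source V1 fixes V_0 = 15 V.
KCL at each unknown node (sum of currents leaving = 0; resistances in Ω):
  Node 1: (V_1 - 15)/10 + (V_1 - 0)/20 = 0
Collecting terms: 0.15 × V_1 = 1.5  =>  V_1 = 10 V
The requested potential is V_1 = 10 V.

Final answer: V_1 = 10 V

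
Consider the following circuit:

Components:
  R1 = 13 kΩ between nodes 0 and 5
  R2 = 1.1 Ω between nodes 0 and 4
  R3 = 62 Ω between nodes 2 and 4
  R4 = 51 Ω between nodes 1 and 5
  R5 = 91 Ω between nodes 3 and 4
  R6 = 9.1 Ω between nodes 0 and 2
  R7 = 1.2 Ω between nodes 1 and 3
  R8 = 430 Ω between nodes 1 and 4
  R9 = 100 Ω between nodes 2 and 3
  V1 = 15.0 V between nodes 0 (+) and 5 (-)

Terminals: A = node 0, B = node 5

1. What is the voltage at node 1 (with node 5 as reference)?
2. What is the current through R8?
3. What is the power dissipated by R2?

Nodal analysis, taking node 5 as the 0 V reference.
Source V1 fixes V_0 = 15 V.
KCL at each unknown node (sum of currents leaving = 0; resistances in Ω):
  Node 1: (V_1 - 0)/51 + (V_1 - V_3)/1.2 + (V_1 - V_4)/430 = 0
  Node 2: (V_2 - V_4)/62 + (V_2 - 15)/9.1 + (V_2 - V_3)/100 = 0
  Node 3: (V_3 - V_4)/91 + (V_3 - V_1)/1.2 + (V_3 - V_2)/100 = 0
  Node 4: (V_4 - 15)/1.1 + (V_4 - V_2)/62 + (V_4 - V_3)/91 + (V_4 - V_1)/430 = 0
Collecting terms (coefficients in siemens):
  0.8553·V_1 - 0.8333·V_3 - 0.002326·V_4 = 0
  0.136·V_2 - 0.01·V_3 - 0.01613·V_4 = 1.648
  0.8543·V_3 - 0.8333·V_1 - 0.01·V_2 - 0.01099·V_4 = 0
  0.9385·V_4 - 0.002326·V_1 - 0.01613·V_2 - 0.01099·V_3 = 13.64
Solving these 4 simultaneous equations (Gaussian elimination) gives:
  V_1 = 7.911 V, V_2 = 14.48 V, V_3 = 8.078 V, V_4 = 14.89 V
Part 1:
  Read off the nodal solution: V_1 = 7.911 V
Part 2:
  I_R8 = (V_1 - V_4)/R8 = (7.911 - 14.89)/430 = -0.01624 A
  Magnitude: I_R8 = 0.01624 A
Part 3:
  I_R2 = (V_0 - V_4)/R2 = (15 - 14.89)/1.1 = 0.0978 A
  P_R2 = I_R2² × R2 = (0.0978)² × 1.1 = 0.01052 W

Final answers:
1. V_1 = 7.911 V
2. I_R8 = 0.01624 A
3. P_R2 = 0.01052 W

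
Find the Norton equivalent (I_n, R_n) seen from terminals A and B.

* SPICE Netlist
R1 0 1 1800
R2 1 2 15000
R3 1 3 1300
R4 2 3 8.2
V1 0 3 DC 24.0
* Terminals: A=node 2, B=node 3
Find the Thévenin equivalent first; then I_n = V_th/R_th and R_n = R_th.
Step 1 — V_th is the open-circuit voltage V_A - V_B (nothing connected across the terminals).
Nodal analysis, taking node 3 as the 0 V reference.
Source V1 fixes V_0 = 24 V.
KCL at each unknown node (sum of currents leaving = 0; resistances in Ω):
  Node 1: (V_1 - 24)/1800 + (V_1 - V_2)/15000 + (V_1 - 0)/1300 = 0
  Node 2: (V_2 - V_1)/15000 + (V_2 - 0)/8.2 = 0
Collecting terms (coefficients in siemens):
  0.001391·V_1 - 0.00006667·V_2 = 0.01333
  0.122·V_2 - 0.00006667·V_1 = 0
Determinant D = (0.001391)(0.122) - (-0.00006667)(-0.00006667) = 0.0001698
V_1 = [(0.01333)(0.122) - (-0.00006667)(0)]/D = 9.583 V
V_2 = [(0.001391)(0) - (0.01333)(-0.00006667)]/D = 0.005236 V
V_th = V_2 - V_3 = 0.005236 - 0 = 0.005236 V
Step 2 — R_th: zero the source — replace V1 by a short circuit (node 3 merges into node 0) — and find the resistance seen between A (node 2) and B (node 0).
Reduce the network between node 2 (A) and node 0 (B) by series/parallel combination:
  Rp1 = R1 ‖ R3 (parallel, both between nodes 0 and 1) = 1/(1/1800 + 1/1300) = 754.8 Ω
  Rs1 = R2 + Rp1 (series, joined only at node 1) = 15000 + 754.8 = 15750 Ω
  Rp2 = R4 ‖ Rs1 (parallel, both between nodes 0 and 2) = 1/(1/8.2 + 1/15750) = 8.196 Ω
R_th = 8.196 Ω
I_n = V_th/R_th = 0.005236/8.196 = 0.0006388 A, and R_n = R_th = 8.196 Ω

Final answer: I_n = 0.0006388 A, R_n = 8.196 Ω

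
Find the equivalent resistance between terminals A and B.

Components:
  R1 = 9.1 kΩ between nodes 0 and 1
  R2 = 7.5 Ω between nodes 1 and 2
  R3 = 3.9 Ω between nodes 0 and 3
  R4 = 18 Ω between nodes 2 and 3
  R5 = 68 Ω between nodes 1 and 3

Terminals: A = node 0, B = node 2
The network is not a plain series/parallel combination. Inject a 1 A test current into terminal A (node 0) and return it from terminal B (node 2); then R_eq = V_A / (1 A).
Nodal analysis, taking node 2 as the 0 V reference.
Current source I_test pushes 1 A into node 0 and draws it out of node 2.
KCL at each unknown node (sum of currents leaving = 0; resistances in Ω):
  Node 0: (V_0 - V_1)/9100 + (V_0 - V_3)/3.9 - 1 = 0
  Node 1: (V_1 - V_0)/9100 + (V_1 - 0)/7.5 + (V_1 - V_3)/68 = 0
  Node 3: (V_3 - V_0)/3.9 + (V_3 - V_1)/68 + (V_3 - 0)/18 = 0
Collecting terms (coefficients in siemens):
  0.2565·V_0 - 0.0001099·V_1 - 0.2564·V_3 = 1
  0.1481·V_1 - 0.0001099·V_0 - 0.01471·V_3 = 0
  0.3267·V_3 - 0.2564·V_0 - 0.01471·V_1 = 0
Solving these 3 simultaneous equations (Gaussian elimination) gives:
  V_0 = 18.4 V, V_1 = 1.454 V, V_3 = 14.51 V
R_eq = V_0 / 1 A = 18.4 Ω

Final answer: 18.4 Ω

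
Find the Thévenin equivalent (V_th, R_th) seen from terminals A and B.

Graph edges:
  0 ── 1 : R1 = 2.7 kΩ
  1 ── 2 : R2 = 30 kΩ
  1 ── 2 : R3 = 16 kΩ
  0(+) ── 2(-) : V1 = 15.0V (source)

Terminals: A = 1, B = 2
Step 1 — V_th is the open-circuit voltage V_A - V_B (nothing connected across the terminals).
Nodal analysis, taking node 2 as the 0 V reference.
Source V1 fixes V_0 = 15 V.
KCL at each unknown node (sum of currents leaving = 0; resistances in Ω):
  Node 1: (V_1 - 15)/2700 + (V_1 - 0)/30000 + (V_1 - 0)/16000 = 0
Collecting terms: 0.0004662 × V_1 = 0.005556  =>  V_1 = 11.92 V
V_th = V_1 - V_2 = 11.92 - 0 = 11.92 V
Step 2 — R_th: zero the source — replace V1 by a short circuit (node 2 merges into node 0) — and find the resistance seen between A (node 1) and B (node 0).
Reduce the network between node 1 (A) and node 0 (B) by series/parallel combination:
  Rp1 = R1 ‖ R2 ‖ R3 (parallel, all between nodes 0 and 1) = 1/(1/2700 + 1/30000 + 1/16000) = 2145 Ω
R_th = 2.145 kΩ

Final answer: V_th = 11.92 V, R_th = 2.145 kΩ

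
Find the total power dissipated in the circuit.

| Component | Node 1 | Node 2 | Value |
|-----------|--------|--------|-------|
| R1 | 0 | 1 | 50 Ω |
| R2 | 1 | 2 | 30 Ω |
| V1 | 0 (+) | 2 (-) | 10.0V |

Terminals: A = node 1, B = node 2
Nodal analysis, taking node 2 as the 0 V reference.
Source V1 fixes V_0 = 10 V.
KCL at each unknown node (sum of currents leaving = 0; resistances in Ω):
  Node 1: (V_1 - 10)/50 + (V_1 - 0)/30 = 0
Collecting terms: 0.05333 × V_1 = 0.2  =>  V_1 = 3.75 V
Power in each resistor, P = (ΔV)²/R:
  P_R1 = (10 - 3.75)²/50 = 0.7812 W
  P_R2 = (3.75 - 0)²/30 = 0.4688 W
P_total = P_R1 + P_R2 = 1.25 W

Final answer: 1.25 W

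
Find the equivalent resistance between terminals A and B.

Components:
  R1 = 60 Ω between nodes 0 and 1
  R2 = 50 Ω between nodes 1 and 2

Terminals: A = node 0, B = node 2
Reduce the network between node 0 (A) and node 2 (B) by series/parallel combination:
  Rs1 = R1 + R2 (series, joined only at node 1) = 60 + 50 = 110 Ω
R_eq = 110 Ω

Final answer: 110 Ω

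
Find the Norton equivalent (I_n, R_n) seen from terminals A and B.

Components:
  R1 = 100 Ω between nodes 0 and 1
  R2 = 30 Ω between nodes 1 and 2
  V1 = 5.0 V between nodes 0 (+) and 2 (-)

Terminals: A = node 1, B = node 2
Find the Thévenin equivalent first; then I_n = V_th/R_th and R_n = R_th.
Step 1 — V_th is the open-circuit voltage V_A - V_B (nothing connected across the terminals).
Nodal analysis, taking node 2 as the 0 V reference.
Source V1 fixes V_0 = 5 V.
KCL at each unknown node (sum of currents leaving = 0; resistances in Ω):
  Node 1: (V_1 - 5)/100 + (V_1 - 0)/30 = 0
Collecting terms: 0.04333 × V_1 = 0.05  =>  V_1 = 1.154 V
V_th = V_1 - V_2 = 1.154 - 0 = 1.154 V
Step 2 — R_th: zero the source — replace V1 by a short circuit (node 2 merges into node 0) — and find the resistance seen between A (node 1) and B (node 0).
Reduce the network between node 1 (A) and node 0 (B) by series/parallel combination:
  Rp1 = R1 ‖ R2 (parallel, both between nodes 0 and 1) = 1/(1/100 + 1/30) = 23.08 Ω
R_th = 23.08 Ω
I_n = V_th/R_th = 1.154/23.08 = 0.05 A, and R_n = R_th = 23.08 Ω

Final answer: I_n = 0.05 A, R_n = 23.08 Ω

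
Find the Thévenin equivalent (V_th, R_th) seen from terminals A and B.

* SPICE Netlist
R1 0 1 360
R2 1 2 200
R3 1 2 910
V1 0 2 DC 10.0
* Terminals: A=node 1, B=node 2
Step 1 — V_th is the open-circuit voltage V_A - V_B (nothing connected across the terminals).
Nodal analysis, taking node 2 as the 0 V reference.
Source V1 fixes V_0 = 10 V.
KCL at each unknown node (sum of currents leaving = 0; resistances in Ω):
  Node 1: (V_1 - 10)/360 + (V_1 - 0)/200 + (V_1 - 0)/910 = 0
Collecting terms: 0.008877 × V_1 = 0.02778  =>  V_1 = 3.129 V
V_th = V_1 - V_2 = 3.129 - 0 = 3.129 V
Step 2 — R_th: zero the source — replace V1 by a short circuit (node 2 merges into node 0) — and find the resistance seen between A (node 1) and B (node 0).
Reduce the network between node 1 (A) and node 0 (B) by series/parallel combination:
  Rp1 = R1 ‖ R2 ‖ R3 (parallel, all between nodes 0 and 1) = 1/(1/360 + 1/200 + 1/910) = 112.7 Ω
R_th = 112.7 Ω

Final answer: V_th = 3.129 V, R_th = 112.7 Ω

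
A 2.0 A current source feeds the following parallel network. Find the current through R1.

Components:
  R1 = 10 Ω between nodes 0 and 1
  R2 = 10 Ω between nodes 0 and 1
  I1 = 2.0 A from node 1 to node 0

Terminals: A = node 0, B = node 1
All resistors sit directly between nodes 0 and 1, so they are in parallel and share one voltage V; the full source current 2 A splits among them.
1/R_par = 1/10 + 1/10 = 0.2 S  =>  R_par = 5 Ω
V = I × R_par = 2 × 5 = 10 V
I_R1 = V/R1 = 10/10 = 1 A

Final answer: 1 A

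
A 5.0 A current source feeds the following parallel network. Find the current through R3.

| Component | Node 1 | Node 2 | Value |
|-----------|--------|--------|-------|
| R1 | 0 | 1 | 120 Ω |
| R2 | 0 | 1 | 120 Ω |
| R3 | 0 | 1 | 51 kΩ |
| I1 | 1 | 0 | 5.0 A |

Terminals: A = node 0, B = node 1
All resistors sit directly between nodes 0 and 1, so they are in parallel and share one voltage V; the full source current 5 A splits among them.
1/R_par = 1/120 + 1/120 + 1/51000 = 0.01669 S  =>  R_par = 59.93 Ω
V = I × R_par = 5 × 59.93 = 299.6 V
I_R3 = V/R3 = 299.6/51000 = 0.005875 A

Final answer: 0.005875 A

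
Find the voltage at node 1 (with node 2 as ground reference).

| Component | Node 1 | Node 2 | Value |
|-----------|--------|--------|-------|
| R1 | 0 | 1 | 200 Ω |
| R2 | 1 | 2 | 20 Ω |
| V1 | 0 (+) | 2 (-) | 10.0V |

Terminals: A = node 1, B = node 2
Nodal analysis, taking node 2 as the 0 V reference.
Source V1 fixes V_0 = 10 V.
KCL at each unknown node (sum of currents leaving = 0; resistances in Ω):
  Node 1: (V_1 - 10)/200 + (V_1 - 0)/20 = 0
Collecting terms: 0.055 × V_1 = 0.05  =>  V_1 = 0.9091 V
The requested potential is V_1 = 0.9091 V.

Final answer: V_1 = 0.9091 V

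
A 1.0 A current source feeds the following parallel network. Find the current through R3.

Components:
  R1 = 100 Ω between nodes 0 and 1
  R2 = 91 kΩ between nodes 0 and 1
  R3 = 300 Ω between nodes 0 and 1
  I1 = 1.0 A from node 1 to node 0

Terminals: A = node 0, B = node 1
All resistors sit directly between nodes 0 and 1, so they are in parallel and share one voltage V; the full source current 1 A splits among them.
1/R_par = 1/100 + 1/91000 + 1/300 = 0.01334 S  =>  R_par = 74.94 Ω
V = I × R_par = 1 × 74.94 = 74.94 V
I_R3 = V/R3 = 74.94/300 = 0.2498 A

Final answer: 0.2498 A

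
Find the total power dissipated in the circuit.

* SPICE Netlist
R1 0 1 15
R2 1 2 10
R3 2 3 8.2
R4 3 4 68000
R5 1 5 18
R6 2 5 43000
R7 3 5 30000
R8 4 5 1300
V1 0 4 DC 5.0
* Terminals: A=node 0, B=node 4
Nodal analysis, taking node 4 as the 0 V reference.
Source V1 fixes V_0 = 5 V.
KCL at each unknown node (sum of currents leaving = 0; resistances in Ω):
  Node 1: (V_1 - 5)/15 + (V_1 - V_2)/10 + (V_1 - V_5)/18 = 0
  Node 2: (V_2 - V_1)/10 + (V_2 - V_3)/8.2 + (V_2 - V_5)/43000 = 0
  Node 3: (V_3 - V_2)/8.2 + (V_3 - 0)/68000 + (V_3 - V_5)/30000 = 0
  Node 5: (V_5 - V_1)/18 + (V_5 - V_2)/43000 + (V_5 - V_3)/30000 + (V_5 - 0)/1300 = 0
Collecting terms (coefficients in siemens):
  0.2222·V_1 - 0.1·V_2 - 0.05556·V_5 = 0.3333
  0.222·V_2 - 0.1·V_1 - 0.122·V_3 - 0.00002326·V_5 = 0
  0.122·V_3 - 0.122·V_2 - 0.00003333·V_5 = 0
  0.05638·V_5 - 0.05556·V_1 - 0.00002326·V_2 - 0.00003333·V_3 = 0
Solving these 4 simultaneous equations (Gaussian elimination) gives:
  V_1 = 4.943 V, V_2 = 4.942 V, V_3 = 4.941 V, V_5 = 4.875 V
Power in each resistor, P = (ΔV)²/R:
  P_R1 = (5 - 4.943)²/15 = 0.0002192 W
  P_R2 = (4.943 - 4.942)²/10 = 0.0000000584 W
  P_R3 = (4.942 - 4.941)²/8.2 = 0.00000004596 W
  P_R4 = (4.941 - 0)²/68000 = 0.0003591 W
  P_R5 = (4.943 - 4.875)²/18 = 0.0002526 W
  P_R6 = (4.942 - 4.875)²/43000 = 0.0000001034 W
  P_R7 = (4.941 - 4.875)²/30000 = 0.0000001455 W
  P_R8 = (0 - 4.875)²/1300 = 0.01828 W
P_total = P_R1 + P_R2 + P_R3 + P_R4 + P_R5 + P_R6 + P_R7 + P_R8 = 0.01911 W

Final answer: 0.01911 W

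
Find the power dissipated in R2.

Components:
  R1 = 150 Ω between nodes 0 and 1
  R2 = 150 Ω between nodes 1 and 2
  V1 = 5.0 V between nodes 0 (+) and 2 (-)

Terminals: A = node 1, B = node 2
Nodal analysis, taking node 2 as the 0 V reference.
Source V1 fixes V_0 = 5 V.
KCL at each unknown node (sum of currents leaving = 0; resistances in Ω):
  Node 1: (V_1 - 5)/150 + (V_1 - 0)/150 = 0
Collecting terms: 0.01333 × V_1 = 0.03333  =>  V_1 = 2.5 V
I_R2 = (V_1 - V_2)/R2 = (2.5 - 0)/150 = 0.01667 A
P_R2 = I_R2² × R2 = (0.01667)² × 150 = 0.04167 W

Final answer: 0.04167 W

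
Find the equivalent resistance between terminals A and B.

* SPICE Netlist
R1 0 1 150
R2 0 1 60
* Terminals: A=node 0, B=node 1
Reduce the network between node 0 (A) and node 1 (B) by series/parallel combination:
  Rp1 = R1 ‖ R2 (parallel, both between nodes 0 and 1) = 1/(1/150 + 1/60) = 42.86 Ω
R_eq = 42.86 Ω

Final answer: 42.86 Ω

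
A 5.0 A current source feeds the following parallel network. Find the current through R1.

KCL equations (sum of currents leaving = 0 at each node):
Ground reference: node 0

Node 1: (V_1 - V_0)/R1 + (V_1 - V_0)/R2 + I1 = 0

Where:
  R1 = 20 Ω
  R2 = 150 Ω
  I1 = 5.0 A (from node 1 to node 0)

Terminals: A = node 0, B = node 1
All resistors sit directly between nodes 0 and 1, so they are in parallel and share one voltage V; the full source current 5 A splits among them.
1/R_par = 1/20 + 1/150 = 0.05667 S  =>  R_par = 17.65 Ω
V = I × R_par = 5 × 17.65 = 88.24 V
I_R1 = V/R1 = 88.24/20 = 4.412 A

Final answer: 4.412 A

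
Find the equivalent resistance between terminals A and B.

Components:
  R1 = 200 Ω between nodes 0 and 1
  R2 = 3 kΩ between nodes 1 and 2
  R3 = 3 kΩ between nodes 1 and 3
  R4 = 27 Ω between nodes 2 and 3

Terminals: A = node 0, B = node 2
Reduce the network between node 0 (A) and node 2 (B) by series/parallel combination:
  Rs1 = R3 + R4 (series, joined only at node 3) = 3000 + 27 = 3027 Ω
  Rp1 = R2 ‖ Rs1 (parallel, both between nodes 1 and 2) = 1/(1/3000 + 1/3027) = 1507 Ω
  Rs2 = R1 + Rp1 (series, joined only at node 1) = 200 + 1507 = 1707 Ω
R_eq = 1.707 kΩ

Final answer: 1.707 kΩ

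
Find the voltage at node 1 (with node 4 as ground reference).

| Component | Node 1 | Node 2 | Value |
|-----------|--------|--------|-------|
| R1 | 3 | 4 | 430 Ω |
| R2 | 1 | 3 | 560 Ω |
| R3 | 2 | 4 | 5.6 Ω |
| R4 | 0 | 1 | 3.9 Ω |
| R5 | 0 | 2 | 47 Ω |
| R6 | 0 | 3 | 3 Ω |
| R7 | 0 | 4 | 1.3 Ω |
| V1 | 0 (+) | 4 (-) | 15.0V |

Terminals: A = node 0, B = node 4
Nodal analysis, taking node 4 as the 0 V reference.
Source V1 fixes V_0 = 15 V.
KCL at each unknown node (sum of currents leaving = 0; resistances in Ω):
  Node 1: (V_1 - V_3)/560 + (V_1 - 15)/3.9 = 0
  Node 2: (V_2 - 0)/5.6 + (V_2 - 15)/47 = 0
  Node 3: (V_3 - 0)/430 + (V_3 - V_1)/560 + (V_3 - 15)/3 = 0
Collecting terms (coefficients in siemens):
  0.2582·V_1 - 0.001786·V_3 = 3.846
  0.1998·V_2 = 0.3191
  0.3374·V_3 - 0.001786·V_1 = 5
Solving these 3 simultaneous equations (Gaussian elimination) gives:
  V_1 = 15 V, V_2 = 1.597 V, V_3 = 14.9 V
The requested potential is V_1 = 15 V.

Final answer: V_1 = 15 V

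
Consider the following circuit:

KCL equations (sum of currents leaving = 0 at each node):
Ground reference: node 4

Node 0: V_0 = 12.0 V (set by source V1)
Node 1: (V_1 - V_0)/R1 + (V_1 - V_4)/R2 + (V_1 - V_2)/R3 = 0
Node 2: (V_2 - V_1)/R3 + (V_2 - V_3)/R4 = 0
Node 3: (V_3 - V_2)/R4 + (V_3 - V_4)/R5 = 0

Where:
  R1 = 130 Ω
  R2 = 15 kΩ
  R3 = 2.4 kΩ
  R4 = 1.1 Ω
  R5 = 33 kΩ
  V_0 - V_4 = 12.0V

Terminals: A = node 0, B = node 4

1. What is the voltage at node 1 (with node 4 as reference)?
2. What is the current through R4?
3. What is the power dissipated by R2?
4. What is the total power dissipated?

Nodal analysis, taking node 4 as the 0 V reference.
Source V1 fixes V_0 = 12 V.
KCL at each unknown node (sum of currents leaving = 0; resistances in Ω):
  Node 1: (V_1 - 12)/130 + (V_1 - 0)/15000 + (V_1 - V_2)/2400 = 0
  Node 2: (V_2 - V_1)/2400 + (V_2 - V_3)/1.1 = 0
  Node 3: (V_3 - V_2)/1.1 + (V_3 - 0)/33000 = 0
Collecting terms (coefficients in siemens):
  0.008176·V_1 - 0.0004167·V_2 = 0.09231
  0.9095·V_2 - 0.0004167·V_1 - 0.9091·V_3 = 0
  0.9091·V_3 - 0.9091·V_2 = 0
Solving these 3 simultaneous equations (Gaussian elimination) gives:
  V_1 = 11.85 V, V_2 = 11.05 V, V_3 = 11.05 V
Part 1:
  Read off the nodal solution: V_1 = 11.85 V
Part 2:
  I_R4 = (V_2 - V_3)/R4 = (11.05 - 11.05)/1.1 = 0.0003348 A
  Magnitude: I_R4 = 0.0003348 A
Part 3:
  I_R2 = (V_1 - V_4)/R2 = (11.85 - 0)/15000 = 0.0007902 A
  P_R2 = I_R2² × R2 = (0.0007902)² × 15000 = 0.009367 W
Part 4:
  Power in each resistor, P = (ΔV)²/R:
    P_R1 = (12 - 11.85)²/130 = 0.0001646 W
    P_R2 = (11.85 - 0)²/15000 = 0.009367 W
    P_R3 = (11.85 - 11.05)²/2400 = 0.0002691 W
    P_R4 = (11.05 - 11.05)²/1.1 = 0.0000001233 W
    P_R5 = (11.05 - 0)²/33000 = 0.0037 W
  P_total = P_R1 + P_R2 + P_R3 + P_R4 + P_R5 = 0.0135 W

Final answers:
1. V_1 = 11.85 V
2. I_R4 = 0.0003348 A
3. P_R2 = 0.009367 W
4. P_total = 0.0135 W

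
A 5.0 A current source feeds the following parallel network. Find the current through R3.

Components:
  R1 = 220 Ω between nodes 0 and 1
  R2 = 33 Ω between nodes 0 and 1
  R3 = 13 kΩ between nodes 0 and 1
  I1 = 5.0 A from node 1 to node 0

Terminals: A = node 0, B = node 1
All resistors sit directly between nodes 0 and 1, so they are in parallel and share one voltage V; the full source current 5 A splits among them.
1/R_par = 1/220 + 1/33 + 1/13000 = 0.03493 S  =>  R_par = 28.63 Ω
V = I × R_par = 5 × 28.63 = 143.2 V
I_R3 = V/R3 = 143.2/13000 = 0.01101 A

Final answer: 0.01101 A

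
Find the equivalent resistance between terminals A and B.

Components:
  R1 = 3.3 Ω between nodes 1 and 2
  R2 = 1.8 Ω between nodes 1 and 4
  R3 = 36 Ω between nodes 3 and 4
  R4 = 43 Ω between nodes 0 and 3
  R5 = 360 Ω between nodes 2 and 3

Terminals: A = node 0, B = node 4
Reduce the network between node 0 (A) and node 4 (B) by series/parallel combination:
  Rs1 = R1 + R2 (series, joined only at node 1) = 3.3 + 1.8 = 5.1 Ω
  Rs2 = R5 + Rs1 (series, joined only at node 2) = 360 + 5.1 = 365.1 Ω
  Rp1 = R3 ‖ Rs2 (parallel, both between nodes 3 and 4) = 1/(1/36 + 1/365.1) = 32.77 Ω
  Rs3 = R4 + Rp1 (series, joined only at node 3) = 43 + 32.77 = 75.77 Ω
R_eq = 75.77 Ω

Final answer: 75.77 Ω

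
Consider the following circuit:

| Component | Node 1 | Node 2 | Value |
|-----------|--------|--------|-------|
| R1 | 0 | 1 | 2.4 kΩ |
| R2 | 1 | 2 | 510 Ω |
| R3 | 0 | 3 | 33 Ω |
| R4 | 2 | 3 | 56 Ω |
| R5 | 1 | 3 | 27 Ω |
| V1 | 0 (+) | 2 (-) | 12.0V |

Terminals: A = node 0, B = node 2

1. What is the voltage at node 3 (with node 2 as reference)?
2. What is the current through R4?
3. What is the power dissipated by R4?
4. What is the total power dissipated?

Nodal analysis, taking node 2 as the 0 V reference.
Source V1 fixes V_0 = 12 V.
KCL at each unknown node (sum of currents leaving = 0; resistances in Ω):
  Node 1: (V_1 - 12)/2400 + (V_1 - 0)/510 + (V_1 - V_3)/27 = 0
  Node 3: (V_3 - 12)/33 + (V_3 - 0)/56 + (V_3 - V_1)/27 = 0
Collecting terms (coefficients in siemens):
  0.03941·V_1 - 0.03704·V_3 = 0.005
  0.0852·V_3 - 0.03704·V_1 = 0.3636
Determinant D = (0.03941)(0.0852) - (-0.03704)(-0.03704) = 0.001986
V_1 = [(0.005)(0.0852) - (-0.03704)(0.3636)]/D = 6.995 V
V_3 = [(0.03941)(0.3636) - (0.005)(-0.03704)]/D = 7.309 V
Part 1:
  Read off the nodal solution: V_3 = 7.309 V
Part 2:
  I_R4 = (V_2 - V_3)/R4 = (0 - 7.309)/56 = -0.1305 A
  Magnitude: I_R4 = 0.1305 A
Part 3:
  I_R4 = (V_2 - V_3)/R4 = (0 - 7.309)/56 = -0.1305 A
  P_R4 = I_R4² × R4 = (-0.1305)² × 56 = 0.954 W
Part 4:
  Power in each resistor, P = (ΔV)²/R:
    P_R1 = (12 - 6.995)²/2400 = 0.01044 W
    P_R2 = (6.995 - 0)²/510 = 0.09594 W
    P_R3 = (12 - 7.309)²/33 = 0.6668 W
    P_R4 = (0 - 7.309)²/56 = 0.954 W
    P_R5 = (6.995 - 7.309)²/27 = 0.003652 W
  P_total = P_R1 + P_R2 + P_R3 + P_R4 + P_R5 = 1.731 W

Final answers:
1. V_3 = 7.309 V
2. I_R4 = 0.1305 A
3. P_R4 = 0.954 W
4. P_total = 1.731 W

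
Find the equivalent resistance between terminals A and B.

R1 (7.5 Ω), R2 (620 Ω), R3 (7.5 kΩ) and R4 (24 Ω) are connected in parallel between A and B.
Reduce the network between node 0 (A) and node 1 (B) by series/parallel combination:
  Rp1 = R1 ‖ R2 ‖ R3 ‖ R4 (parallel, all between nodes 0 and 1) = 1/(1/7.5 + 1/620 + 1/7500 + 1/24) = 5.658 Ω
R_eq = 5.658 Ω

Final answer: 5.658 Ω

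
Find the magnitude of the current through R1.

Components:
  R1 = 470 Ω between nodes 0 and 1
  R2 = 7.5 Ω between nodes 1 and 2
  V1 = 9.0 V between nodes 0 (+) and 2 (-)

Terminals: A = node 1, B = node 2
Nodal analysis, taking node 2 as the 0 V reference.
Source V1 fixes V_0 = 9 V.
KCL at each unknown node (sum of currents leaving = 0; resistances in Ω):
  Node 1: (V_1 - 9)/470 + (V_1 - 0)/7.5 = 0
Collecting terms: 0.1355 × V_1 = 0.01915  =>  V_1 = 0.1414 V
I_R1 = (V_0 - V_1)/R1 = (9 - 0.1414)/470 = 0.01885 A
|I_R1| = 0.01885 A

Final answer: |I_R1| = 0.01885 A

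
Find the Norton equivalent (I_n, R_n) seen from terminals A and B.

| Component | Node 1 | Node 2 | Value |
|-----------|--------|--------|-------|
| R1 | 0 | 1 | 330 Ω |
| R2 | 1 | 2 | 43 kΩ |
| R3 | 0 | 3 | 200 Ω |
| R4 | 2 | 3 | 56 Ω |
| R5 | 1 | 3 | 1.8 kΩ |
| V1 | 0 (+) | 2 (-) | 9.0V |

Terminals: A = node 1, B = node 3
Find the Thévenin equivalent first; then I_n = V_th/R_th and R_n = R_th.
Step 1 — V_th is the open-circuit voltage V_A - V_B (nothing connected across the terminals).
Nodal analysis, taking node 2 as the 0 V reference.
Source V1 fixes V_0 = 9 V.
KCL at each unknown node (sum of currents leaving = 0; resistances in Ω):
  Node 1: (V_1 - 9)/330 + (V_1 - 0)/43000 + (V_1 - V_3)/1800 = 0
  Node 3: (V_3 - 9)/200 + (V_3 - 0)/56 + (V_3 - V_1)/1800 = 0
Collecting terms (coefficients in siemens):
  0.003609·V_1 - 0.0005556·V_3 = 0.02727
  0.02341·V_3 - 0.0005556·V_1 = 0.045
Determinant D = (0.003609)(0.02341) - (-0.0005556)(-0.0005556) = 0.00008419
V_1 = [(0.02727)(0.02341) - (-0.0005556)(0.045)]/D = 7.881 V
V_3 = [(0.003609)(0.045) - (0.02727)(-0.0005556)]/D = 2.109 V
V_th = V_1 - V_3 = 7.881 - 2.109 = 5.772 V
Step 2 — R_th: zero the source — replace V1 by a short circuit (node 2 merges into node 0) — and find the resistance seen between A (node 1) and B (node 3).
Reduce the network between node 1 (A) and node 3 (B) by series/parallel combination:
  Rp1 = R1 ‖ R2 (parallel, both between nodes 0 and 1) = 1/(1/330 + 1/43000) = 327.5 Ω
  Rp2 = R3 ‖ R4 (parallel, both between nodes 0 and 3) = 1/(1/200 + 1/56) = 43.75 Ω
  Rs1 = Rp1 + Rp2 (series, joined only at node 0) = 327.5 + 43.75 = 371.2 Ω
  Rp3 = R5 ‖ Rs1 (parallel, both between nodes 1 and 3) = 1/(1/1800 + 1/371.2) = 307.8 Ω
R_th = 307.8 Ω
I_n = V_th/R_th = 5.772/307.8 = 0.01876 A, and R_n = R_th = 307.8 Ω

Final answer: I_n = 0.01876 A, R_n = 307.8 Ω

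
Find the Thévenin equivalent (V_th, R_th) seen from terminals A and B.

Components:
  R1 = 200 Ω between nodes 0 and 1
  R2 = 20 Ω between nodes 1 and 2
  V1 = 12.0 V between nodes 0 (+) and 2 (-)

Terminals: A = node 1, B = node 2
Step 1 — V_th is the open-circuit voltage V_A - V_B (nothing connected across the terminals).
Nodal analysis, taking node 2 as the 0 V reference.
Source V1 fixes V_0 = 12 V.
KCL at each unknown node (sum of currents leaving = 0; resistances in Ω):
  Node 1: (V_1 - 12)/200 + (V_1 - 0)/20 = 0
Collecting terms: 0.055 × V_1 = 0.06  =>  V_1 = 1.091 V
V_th = V_1 - V_2 = 1.091 - 0 = 1.091 V
Step 2 — R_th: zero the source — replace V1 by a short circuit (node 2 merges into node 0) — and find the resistance seen between A (node 1) and B (node 0).
Reduce the network between node 1 (A) and node 0 (B) by series/parallel combination:
  Rp1 = R1 ‖ R2 (parallel, both between nodes 0 and 1) = 1/(1/200 + 1/20) = 18.18 Ω
R_th = 18.18 Ω

Final answer: V_th = 1.091 V, R_th = 18.18 Ω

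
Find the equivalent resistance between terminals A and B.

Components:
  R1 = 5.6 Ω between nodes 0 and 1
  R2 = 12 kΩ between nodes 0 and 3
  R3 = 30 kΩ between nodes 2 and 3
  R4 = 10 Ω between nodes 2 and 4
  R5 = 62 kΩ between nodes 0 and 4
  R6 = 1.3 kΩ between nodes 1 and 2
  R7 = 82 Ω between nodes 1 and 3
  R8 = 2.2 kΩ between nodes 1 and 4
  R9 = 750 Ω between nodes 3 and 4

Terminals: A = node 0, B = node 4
The network is not a plain series/parallel combination. Inject a 1 A test current into terminal A (node 0) and return it from terminal B (node 4); then R_eq = V_A / (1 A).
Nodal analysis, taking node 4 as the 0 V reference.
Current source I_test pushes 1 A into node 0 and draws it out of node 4.
KCL at each unknown node (sum of currents leaving = 0; resistances in Ω):
  Node 0: (V_0 - V_1)/5.6 + (V_0 - V_3)/12000 + (V_0 - 0)/62000 - 1 = 0
  Node 1: (V_1 - V_0)/5.6 + (V_1 - V_2)/1300 + (V_1 - V_3)/82 + (V_1 - 0)/2200 = 0
  Node 2: (V_2 - V_1)/1300 + (V_2 - V_3)/30000 + (V_2 - 0)/10 = 0
  Node 3: (V_3 - V_0)/12000 + (V_3 - V_1)/82 + (V_3 - V_2)/30000 + (V_3 - 0)/750 = 0
Collecting terms (coefficients in siemens):
  0.1787·V_0 - 0.1786·V_1 - 0.00008333·V_3 = 1
  0.192·V_1 - 0.1786·V_0 - 0.0007692·V_2 - 0.0122·V_3 = 0
  0.1008·V_2 - 0.0007692·V_1 - 0.00003333·V_3 = 0
  0.01365·V_3 - 0.00008333·V_0 - 0.0122·V_1 - 0.00003333·V_2 = 0
Solving these 4 simultaneous equations (Gaussian elimination) gives:
  V_0 = 411.4 V, V_1 = 405.9 V, V_2 = 3.218 V, V_3 = 365.3 V
R_eq = V_0 / 1 A = 411.4 Ω

Final answer: 411.4 Ω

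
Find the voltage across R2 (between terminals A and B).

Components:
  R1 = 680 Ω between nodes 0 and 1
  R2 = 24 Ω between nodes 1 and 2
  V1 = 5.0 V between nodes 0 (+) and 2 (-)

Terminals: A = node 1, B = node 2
R1 and R2 are in series across V1 (node 0 → node 1 → node 2), and the output A–B is taken across R2, so this is a voltage divider.
Series current: I = V1/(R1 + R2) = 5/(680 + 24) = 5/704 = 0.007102 A
V_R2 = I × R2 = V1 × R2/(R1 + R2) = 5 × 24/704 = 0.1705 V

Final answer: 0.1705 V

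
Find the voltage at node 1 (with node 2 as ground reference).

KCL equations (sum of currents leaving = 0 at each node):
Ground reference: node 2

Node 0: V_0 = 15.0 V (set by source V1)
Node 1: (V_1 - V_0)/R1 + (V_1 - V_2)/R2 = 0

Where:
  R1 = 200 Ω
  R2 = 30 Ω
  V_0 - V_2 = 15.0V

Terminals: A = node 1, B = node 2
Nodal analysis, taking node 2 as the 0 V reference.
Source V1 fixes V_0 = 15 V.
KCL at each unknown node (sum of currents leaving = 0; resistances in Ω):
  Node 1: (V_1 - 15)/200 + (V_1 - 0)/30 = 0
Collecting terms: 0.03833 × V_1 = 0.075  =>  V_1 = 1.957 V
The requested potential is V_1 = 1.957 V.

Final answer: V_1 = 1.957 V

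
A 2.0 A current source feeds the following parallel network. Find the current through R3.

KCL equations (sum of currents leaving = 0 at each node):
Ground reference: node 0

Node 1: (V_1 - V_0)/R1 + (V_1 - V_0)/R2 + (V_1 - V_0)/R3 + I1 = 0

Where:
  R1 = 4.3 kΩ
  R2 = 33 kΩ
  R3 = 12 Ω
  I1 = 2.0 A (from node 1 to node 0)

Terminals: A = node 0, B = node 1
All resistors sit directly between nodes 0 and 1, so they are in parallel and share one voltage V; the full source current 2 A splits among them.
1/R_par = 1/4300 + 1/33000 + 1/12 = 0.0836 S  =>  R_par = 11.96 Ω
V = I × R_par = 2 × 11.96 = 23.92 V
I_R3 = V/R3 = 23.92/12 = 1.994 A

Final answer: 1.994 A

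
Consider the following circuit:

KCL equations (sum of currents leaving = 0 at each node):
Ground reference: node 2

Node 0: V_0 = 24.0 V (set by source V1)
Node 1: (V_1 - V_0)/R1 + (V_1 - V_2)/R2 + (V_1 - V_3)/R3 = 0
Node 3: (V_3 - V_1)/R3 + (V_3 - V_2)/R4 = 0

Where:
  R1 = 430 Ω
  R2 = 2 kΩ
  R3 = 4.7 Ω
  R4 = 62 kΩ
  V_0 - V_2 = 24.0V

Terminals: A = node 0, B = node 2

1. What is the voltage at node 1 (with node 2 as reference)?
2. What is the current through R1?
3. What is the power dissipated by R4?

Nodal analysis, taking node 2 as the 0 V reference.
Source V1 fixes V_0 = 24 V.
KCL at each unknown node (sum of currents leaving = 0; resistances in Ω):
  Node 1: (V_1 - 24)/430 + (V_1 - 0)/2000 + (V_1 - V_3)/4.7 = 0
  Node 3: (V_3 - V_1)/4.7 + (V_3 - 0)/62000 = 0
Collecting terms (coefficients in siemens):
  0.2156·V_1 - 0.2128·V_3 = 0.05581
  0.2128·V_3 - 0.2128·V_1 = 0
Determinant D = (0.2156)(0.2128) - (-0.2128)(-0.2128) = 0.0006047
V_1 = [(0.05581)(0.2128) - (-0.2128)(0)]/D = 19.64 V
V_3 = [(0.2156)(0) - (0.05581)(-0.2128)]/D = 19.64 V
Part 1:
  Read off the nodal solution: V_1 = 19.64 V
Part 2:
  I_R1 = (V_0 - V_1)/R1 = (24 - 19.64)/430 = 0.01014 A
  Magnitude: I_R1 = 0.01014 A
Part 3:
  I_R4 = (V_2 - V_3)/R4 = (0 - 19.64)/62000 = -0.0003168 A
  P_R4 = I_R4² × R4 = (-0.0003168)² × 62000 = 0.006221 W

Final answers:
1. V_1 = 19.64 V
2. I_R1 = 0.01014 A
3. P_R4 = 0.006221 W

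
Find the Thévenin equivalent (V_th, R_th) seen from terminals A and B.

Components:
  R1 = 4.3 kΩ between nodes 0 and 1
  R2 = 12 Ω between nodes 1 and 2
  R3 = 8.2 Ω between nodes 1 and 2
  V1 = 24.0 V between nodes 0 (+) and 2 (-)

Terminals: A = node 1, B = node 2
Step 1 — V_th is the open-circuit voltage V_A - V_B (nothing connected across the terminals).
Nodal analysis, taking node 2 as the 0 V reference.
Source V1 fixes V_0 = 24 V.
KCL at each unknown node (sum of currents leaving = 0; resistances in Ω):
  Node 1: (V_1 - 24)/4300 + (V_1 - 0)/12 + (V_1 - 0)/8.2 = 0
Collecting terms: 0.2055 × V_1 = 0.005581  =>  V_1 = 0.02716 V
V_th = V_1 - V_2 = 0.02716 - 0 = 0.02716 V
Step 2 — R_th: zero the source — replace V1 by a short circuit (node 2 merges into node 0) — and find the resistance seen between A (node 1) and B (node 0).
Reduce the network between node 1 (A) and node 0 (B) by series/parallel combination:
  Rp1 = R1 ‖ R2 ‖ R3 (parallel, all between nodes 0 and 1) = 1/(1/4300 + 1/12 + 1/8.2) = 4.866 Ω
R_th = 4.866 Ω

Final answer: V_th = 0.02716 V, R_th = 4.866 Ω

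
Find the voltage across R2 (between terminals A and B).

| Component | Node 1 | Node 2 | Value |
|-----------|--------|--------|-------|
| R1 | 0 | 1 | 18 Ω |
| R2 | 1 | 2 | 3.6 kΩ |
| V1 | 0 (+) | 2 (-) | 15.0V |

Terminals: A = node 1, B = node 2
R1 and R2 are in series across V1 (node 0 → node 1 → node 2), and the output A–B is taken across R2, so this is a voltage divider.
Series current: I = V1/(R1 + R2) = 15/(18 + 3600) = 15/3618 = 0.004146 A
V_R2 = I × R2 = V1 × R2/(R1 + R2) = 15 × 3600/3618 = 14.93 V

Final answer: 14.93 V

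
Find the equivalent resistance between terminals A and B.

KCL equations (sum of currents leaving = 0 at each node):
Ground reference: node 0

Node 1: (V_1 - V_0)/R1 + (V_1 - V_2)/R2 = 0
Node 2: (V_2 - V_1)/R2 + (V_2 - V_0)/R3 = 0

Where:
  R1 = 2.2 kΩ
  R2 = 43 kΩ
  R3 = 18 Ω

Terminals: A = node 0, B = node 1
Reduce the network between node 0 (A) and node 1 (B) by series/parallel combination:
  Rs1 = R3 + R2 (series, joined only at node 2) = 18 + 43000 = 43020 Ω
  Rp1 = R1 ‖ Rs1 (parallel, both between nodes 0 and 1) = 1/(1/2200 + 1/43020) = 2093 Ω
R_eq = 2.093 kΩ

Final answer: 2.093 kΩ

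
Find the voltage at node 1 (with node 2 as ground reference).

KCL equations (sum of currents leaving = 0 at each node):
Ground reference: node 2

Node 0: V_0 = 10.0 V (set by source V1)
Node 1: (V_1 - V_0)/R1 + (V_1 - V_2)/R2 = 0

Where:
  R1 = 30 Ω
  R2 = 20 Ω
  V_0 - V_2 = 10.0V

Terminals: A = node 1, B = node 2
Nodal analysis, taking node 2 as the 0 V reference.
Source V1 fixes V_0 = 10 V.
KCL at each unknown node (sum of currents leaving = 0; resistances in Ω):
  Node 1: (V_1 - 10)/30 + (V_1 - 0)/20 = 0
Collecting terms: 0.08333 × V_1 = 0.3333  =>  V_1 = 4 V
The requested potential is V_1 = 4 V.

Final answer: V_1 = 4 V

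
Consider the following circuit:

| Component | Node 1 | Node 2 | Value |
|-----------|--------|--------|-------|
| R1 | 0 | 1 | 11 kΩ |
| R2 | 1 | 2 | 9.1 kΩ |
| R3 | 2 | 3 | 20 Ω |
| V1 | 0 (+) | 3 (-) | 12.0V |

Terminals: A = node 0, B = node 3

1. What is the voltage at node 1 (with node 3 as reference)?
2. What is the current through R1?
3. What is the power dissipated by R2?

Nodal analysis, taking node 3 as the 0 V reference.
Source V1 fixes V_0 = 12 V.
KCL at each unknown node (sum of currents leaving = 0; resistances in Ω):
  Node 1: (V_1 - 12)/11000 + (V_1 - V_2)/9100 = 0
  Node 2: (V_2 - V_1)/9100 + (V_2 - 0)/20 = 0
Collecting terms (coefficients in siemens):
  0.0002008·V_1 - 0.0001099·V_2 = 0.001091
  0.05011·V_2 - 0.0001099·V_1 = 0
Determinant D = (0.0002008)(0.05011) - (-0.0001099)(-0.0001099) = 0.00001005
V_1 = [(0.001091)(0.05011) - (-0.0001099)(0)]/D = 5.439 V
V_2 = [(0.0002008)(0) - (0.001091)(-0.0001099)]/D = 0.01193 V
Part 1:
  Read off the nodal solution: V_1 = 5.439 V
Part 2:
  I_R1 = (V_0 - V_1)/R1 = (12 - 5.439)/11000 = 0.0005964 A
  Magnitude: I_R1 = 0.0005964 A
Part 3:
  I_R2 = (V_1 - V_2)/R2 = (5.439 - 0.01193)/9100 = 0.0005964 A
  P_R2 = I_R2² × R2 = (0.0005964)² × 9100 = 0.003237 W

Final answers:
1. V_1 = 5.439 V
2. I_R1 = 0.0005964 A
3. P_R2 = 0.003237 W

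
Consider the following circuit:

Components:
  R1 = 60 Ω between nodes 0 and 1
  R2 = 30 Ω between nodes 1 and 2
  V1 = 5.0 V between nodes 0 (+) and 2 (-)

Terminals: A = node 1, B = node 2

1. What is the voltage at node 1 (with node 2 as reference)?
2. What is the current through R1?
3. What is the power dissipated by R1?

Nodal analysis, taking node 2 as the 0 V reference.
Source V1 fixes V_0 = 5 V.
KCL at each unknown node (sum of currents leaving = 0; resistances in Ω):
  Node 1: (V_1 - 5)/60 + (V_1 - 0)/30 = 0
Collecting terms: 0.05 × V_1 = 0.08333  =>  V_1 = 1.667 V
Part 1:
  Read off the nodal solution: V_1 = 1.667 V
Part 2:
  I_R1 = (V_0 - V_1)/R1 = (5 - 1.667)/60 = 0.05556 A
  Magnitude: I_R1 = 0.05556 A
Part 3:
  I_R1 = (V_0 - V_1)/R1 = (5 - 1.667)/60 = 0.05556 A
  P_R1 = I_R1² × R1 = (0.05556)² × 60 = 0.1852 W

Final answers:
1. V_1 = 1.667 V
2. I_R1 = 0.05556 A
3. P_R1 = 0.1852 W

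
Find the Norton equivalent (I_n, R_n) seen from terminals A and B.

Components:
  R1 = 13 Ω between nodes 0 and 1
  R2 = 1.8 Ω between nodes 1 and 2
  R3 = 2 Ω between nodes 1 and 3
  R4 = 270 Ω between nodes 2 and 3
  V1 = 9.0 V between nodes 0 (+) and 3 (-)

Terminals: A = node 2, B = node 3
Find the Thévenin equivalent first; then I_n = V_th/R_th and R_n = R_th.
Step 1 — V_th is the open-circuit voltage V_A - V_B (nothing connected across the terminals).
Nodal analysis, taking node 3 as the 0 V reference.
Source V1 fixes V_0 = 9 V.
KCL at each unknown node (sum of currents leaving = 0; resistances in Ω):
  Node 1: (V_1 - 9)/13 + (V_1 - V_2)/1.8 + (V_1 - 0)/2 = 0
  Node 2: (V_2 - V_1)/1.8 + (V_2 - 0)/270 = 0
Collecting terms (coefficients in siemens):
  1.132·V_1 - 0.5556·V_2 = 0.6923
  0.5593·V_2 - 0.5556·V_1 = 0
Determinant D = (1.132)(0.5593) - (-0.5556)(-0.5556) = 0.3247
V_1 = [(0.6923)(0.5593) - (-0.5556)(0)]/D = 1.192 V
V_2 = [(1.132)(0) - (0.6923)(-0.5556)]/D = 1.184 V
V_th = V_2 - V_3 = 1.184 - 0 = 1.184 V
Step 2 — R_th: zero the source — replace V1 by a short circuit (node 3 merges into node 0) — and find the resistance seen between A (node 2) and B (node 0).
Reduce the network between node 2 (A) and node 0 (B) by series/parallel combination:
  Rp1 = R1 ‖ R3 (parallel, both between nodes 0 and 1) = 1/(1/13 + 1/2) = 1.733 Ω
  Rs1 = R2 + Rp1 (series, joined only at node 1) = 1.8 + 1.733 = 3.533 Ω
  Rp2 = R4 ‖ Rs1 (parallel, both between nodes 0 and 2) = 1/(1/270 + 1/3.533) = 3.488 Ω
R_th = 3.488 Ω
I_n = V_th/R_th = 1.184/3.488 = 0.3396 A, and R_n = R_th = 3.488 Ω

Final answer: I_n = 0.3396 A, R_n = 3.488 Ω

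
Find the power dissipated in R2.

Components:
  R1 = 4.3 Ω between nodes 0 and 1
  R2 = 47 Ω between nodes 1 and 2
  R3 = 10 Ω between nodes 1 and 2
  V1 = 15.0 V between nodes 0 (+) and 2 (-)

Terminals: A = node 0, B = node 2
Nodal analysis, taking node 2 as the 0 V reference.
Source V1 fixes V_0 = 15 V.
KCL at each unknown node (sum of currents leaving = 0; resistances in Ω):
  Node 1: (V_1 - 15)/4.3 + (V_1 - 0)/47 + (V_1 - 0)/10 = 0
Collecting terms: 0.3538 × V_1 = 3.488  =>  V_1 = 9.859 V
I_R2 = (V_1 - V_2)/R2 = (9.859 - 0)/47 = 0.2098 A
P_R2 = I_R2² × R2 = (0.2098)² × 47 = 2.068 W

Final answer: 2.068 W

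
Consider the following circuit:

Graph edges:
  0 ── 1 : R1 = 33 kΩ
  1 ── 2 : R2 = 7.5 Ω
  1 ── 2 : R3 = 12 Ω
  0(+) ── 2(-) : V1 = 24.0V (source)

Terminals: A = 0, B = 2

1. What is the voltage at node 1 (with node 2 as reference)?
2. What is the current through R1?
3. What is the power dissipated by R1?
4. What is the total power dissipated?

Nodal analysis, taking node 2 as the 0 V reference.
Source V1 fixes V_0 = 24 V.
KCL at each unknown node (sum of currents leaving = 0; resistances in Ω):
  Node 1: (V_1 - 24)/33000 + (V_1 - 0)/7.5 + (V_1 - 0)/12 = 0
Collecting terms: 0.2167 × V_1 = 0.0007273  =>  V_1 = 0.003356 V
Part 1:
  Read off the nodal solution: V_1 = 0.003356 V
Part 2:
  I_R1 = (V_0 - V_1)/R1 = (24 - 0.003356)/33000 = 0.0007272 A
  Magnitude: I_R1 = 0.0007272 A
Part 3:
  I_R1 = (V_0 - V_1)/R1 = (24 - 0.003356)/33000 = 0.0007272 A
  P_R1 = I_R1² × R1 = (0.0007272)² × 33000 = 0.01745 W
Part 4:
  Power in each resistor, P = (ΔV)²/R:
    P_R1 = (24 - 0.003356)²/33000 = 0.01745 W
    P_R2 = (0.003356 - 0)²/7.5 = 0.000001502 W
    P_R3 = (0.003356 - 0)²/12 = 0.0000009387 W
  P_total = P_R1 + P_R2 + P_R3 = 0.01745 W

Final answers:
1. V_1 = 0.003356 V
2. I_R1 = 0.0007272 A
3. P_R1 = 0.01745 W
4. P_total = 0.01745 W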